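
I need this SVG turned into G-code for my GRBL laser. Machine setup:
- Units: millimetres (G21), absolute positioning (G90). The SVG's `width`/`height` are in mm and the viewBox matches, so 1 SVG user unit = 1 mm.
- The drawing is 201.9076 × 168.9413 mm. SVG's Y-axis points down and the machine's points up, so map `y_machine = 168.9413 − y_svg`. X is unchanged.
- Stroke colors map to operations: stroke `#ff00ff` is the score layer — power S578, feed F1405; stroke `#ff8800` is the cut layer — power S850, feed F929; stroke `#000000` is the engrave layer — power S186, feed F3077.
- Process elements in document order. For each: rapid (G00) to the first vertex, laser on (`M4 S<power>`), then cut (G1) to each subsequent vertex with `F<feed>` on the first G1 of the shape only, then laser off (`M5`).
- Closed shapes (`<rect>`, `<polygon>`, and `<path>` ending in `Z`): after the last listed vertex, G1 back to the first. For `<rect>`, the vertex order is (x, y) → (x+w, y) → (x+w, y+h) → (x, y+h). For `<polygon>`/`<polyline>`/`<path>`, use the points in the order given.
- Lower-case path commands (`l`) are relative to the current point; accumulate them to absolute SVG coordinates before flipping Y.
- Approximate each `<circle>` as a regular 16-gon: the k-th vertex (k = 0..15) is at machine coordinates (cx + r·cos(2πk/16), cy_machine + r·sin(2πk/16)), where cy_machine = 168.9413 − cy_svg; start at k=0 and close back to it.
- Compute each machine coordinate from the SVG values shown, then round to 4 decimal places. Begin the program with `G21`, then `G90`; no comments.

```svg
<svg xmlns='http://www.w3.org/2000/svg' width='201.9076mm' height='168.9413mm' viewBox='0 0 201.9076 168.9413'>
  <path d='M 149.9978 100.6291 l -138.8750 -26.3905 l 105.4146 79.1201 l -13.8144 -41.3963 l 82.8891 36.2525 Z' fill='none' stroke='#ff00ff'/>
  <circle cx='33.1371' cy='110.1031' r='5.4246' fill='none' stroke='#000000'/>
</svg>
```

viewBox `0 0 201.9076 168.9413` with mm width/height → 1 unit = 1 mm. Flip: y_m = 168.9413 − y_svg.

**Shape 1** — `<path>` closed polygon, stroke `#ff00ff` → score (S578, F1405). Machine vertices: (149.9978,68.3122) → (11.1228,94.7027) → (116.5374,15.5826) → (102.7230,56.9789) → (185.6121,20.7264) → (149.9978,68.3122). Closed: final G1 returns to the first vertex.

**Shape 2** — `<circle>` circle, stroke `#000000` → engrave (S186, F3077). Machine vertices: (38.5617,58.8382) → (38.1488,60.9141) → (36.9729,62.6740) → (35.2130,63.8499) → (33.1371,64.2628) → (31.0612,63.8499) → (29.3013,62.6740) → (28.1254,60.9141) → (27.7125,58.8382) → (28.1254,56.7623) → (29.3013,55.0024) → (31.0612,53.8265) → (33.1371,53.4136) → (35.2130,53.8265) → (36.9729,55.0024) → (38.1488,56.7623) → (38.5617,58.8382). Closed: final G1 returns to the first vertex.

G21
G90
G00 X149.9978 Y68.3122
M4 S578
G1 X11.1228 Y94.7027 F1405
G1 X116.5374 Y15.5826
G1 X102.7230 Y56.9789
G1 X185.6121 Y20.7264
G1 X149.9978 Y68.3122
M5
G00 X38.5617 Y58.8382
M4 S186
G1 X38.1488 Y60.9141 F3077
G1 X36.9729 Y62.6740
G1 X35.2130 Y63.8499
G1 X33.1371 Y64.2628
G1 X31.0612 Y63.8499
G1 X29.3013 Y62.6740
G1 X28.1254 Y60.9141
G1 X27.7125 Y58.8382
G1 X28.1254 Y56.7623
G1 X29.3013 Y55.0024
G1 X31.0612 Y53.8265
G1 X33.1371 Y53.4136
G1 X35.2130 Y53.8265
G1 X36.9729 Y55.0024
G1 X38.1488 Y56.7623
G1 X38.5617 Y58.8382
M5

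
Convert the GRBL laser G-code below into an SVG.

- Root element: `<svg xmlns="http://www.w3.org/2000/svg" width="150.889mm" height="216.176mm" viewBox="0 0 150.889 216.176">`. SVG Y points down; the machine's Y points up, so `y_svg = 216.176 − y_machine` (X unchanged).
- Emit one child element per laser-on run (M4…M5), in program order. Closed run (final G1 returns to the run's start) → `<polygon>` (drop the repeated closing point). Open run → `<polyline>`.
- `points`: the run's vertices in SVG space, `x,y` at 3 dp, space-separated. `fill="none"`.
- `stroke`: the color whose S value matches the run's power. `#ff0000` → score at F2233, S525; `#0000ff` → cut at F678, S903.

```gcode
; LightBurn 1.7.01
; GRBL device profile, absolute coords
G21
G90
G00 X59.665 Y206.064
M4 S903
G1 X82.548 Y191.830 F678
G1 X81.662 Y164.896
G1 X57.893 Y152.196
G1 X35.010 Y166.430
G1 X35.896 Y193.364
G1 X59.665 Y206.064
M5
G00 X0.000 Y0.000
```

<svg xmlns="http://www.w3.org/2000/svg" width="150.889mm" height="216.176mm" viewBox="0 0 150.889 216.176">
  <polygon points="59.665,10.112 82.548,24.346 81.662,51.280 57.893,63.980 35.010,49.746 35.896,22.812" fill="none" stroke="#0000ff"/>
</svg>

Each laser-on run becomes one SVG element. Flip Y back into SVG space with y_svg = 216.176 − y_machine. Every run uses S903, so all elements get stroke `#0000ff` (cut).

Run 1: The run returns to its start, so emit a `<polygon>` with points (Y-flipped): 59.665,10.112 82.548,24.346 81.662,51.280 57.893,63.980 35.010,49.746 35.896,22.812.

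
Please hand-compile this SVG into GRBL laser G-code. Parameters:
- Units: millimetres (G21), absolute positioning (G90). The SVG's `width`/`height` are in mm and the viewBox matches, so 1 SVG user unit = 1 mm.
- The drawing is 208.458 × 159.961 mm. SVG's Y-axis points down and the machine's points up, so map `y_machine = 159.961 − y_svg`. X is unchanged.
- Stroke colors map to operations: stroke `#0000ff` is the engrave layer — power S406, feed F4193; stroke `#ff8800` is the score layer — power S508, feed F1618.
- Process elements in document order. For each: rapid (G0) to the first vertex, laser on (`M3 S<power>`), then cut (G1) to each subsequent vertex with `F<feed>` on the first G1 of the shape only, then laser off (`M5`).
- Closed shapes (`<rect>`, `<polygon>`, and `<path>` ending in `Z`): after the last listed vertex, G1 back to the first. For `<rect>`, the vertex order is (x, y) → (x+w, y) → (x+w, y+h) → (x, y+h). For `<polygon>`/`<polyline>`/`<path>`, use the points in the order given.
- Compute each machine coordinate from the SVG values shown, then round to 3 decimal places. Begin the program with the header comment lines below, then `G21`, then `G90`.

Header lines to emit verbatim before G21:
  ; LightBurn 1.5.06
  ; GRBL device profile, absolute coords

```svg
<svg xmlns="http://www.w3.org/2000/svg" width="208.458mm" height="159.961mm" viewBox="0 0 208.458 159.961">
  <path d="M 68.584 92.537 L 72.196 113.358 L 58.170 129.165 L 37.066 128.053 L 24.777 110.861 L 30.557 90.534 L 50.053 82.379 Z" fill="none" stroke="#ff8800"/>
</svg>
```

; LightBurn 1.5.06
; GRBL device profile, absolute coords
G21
G90
G0 X68.584 Y67.424
M3 S508
G1 X72.196 Y46.603 F1618
G1 X58.170 Y30.796
G1 X37.066 Y31.908
G1 X24.777 Y49.100
G1 X30.557 Y69.427
G1 X50.053 Y77.582
G1 X68.584 Y67.424
M5

Since the viewBox matches the mm dimensions, user units are millimetres directly. The only transform is the Y-flip y_m = 159.961 − y_svg.

Shape 1 is a regular polygon drawn with `<path>`. Its stroke #ff8800 means score at S508, F1618. After flipping Y the toolpath is (68.584,67.424) → (72.196,46.603) → (58.170,30.796) → (37.066,31.908) → (24.777,49.100) → (30.557,69.427) → (50.053,77.582) → (68.584,67.424), returning to the start.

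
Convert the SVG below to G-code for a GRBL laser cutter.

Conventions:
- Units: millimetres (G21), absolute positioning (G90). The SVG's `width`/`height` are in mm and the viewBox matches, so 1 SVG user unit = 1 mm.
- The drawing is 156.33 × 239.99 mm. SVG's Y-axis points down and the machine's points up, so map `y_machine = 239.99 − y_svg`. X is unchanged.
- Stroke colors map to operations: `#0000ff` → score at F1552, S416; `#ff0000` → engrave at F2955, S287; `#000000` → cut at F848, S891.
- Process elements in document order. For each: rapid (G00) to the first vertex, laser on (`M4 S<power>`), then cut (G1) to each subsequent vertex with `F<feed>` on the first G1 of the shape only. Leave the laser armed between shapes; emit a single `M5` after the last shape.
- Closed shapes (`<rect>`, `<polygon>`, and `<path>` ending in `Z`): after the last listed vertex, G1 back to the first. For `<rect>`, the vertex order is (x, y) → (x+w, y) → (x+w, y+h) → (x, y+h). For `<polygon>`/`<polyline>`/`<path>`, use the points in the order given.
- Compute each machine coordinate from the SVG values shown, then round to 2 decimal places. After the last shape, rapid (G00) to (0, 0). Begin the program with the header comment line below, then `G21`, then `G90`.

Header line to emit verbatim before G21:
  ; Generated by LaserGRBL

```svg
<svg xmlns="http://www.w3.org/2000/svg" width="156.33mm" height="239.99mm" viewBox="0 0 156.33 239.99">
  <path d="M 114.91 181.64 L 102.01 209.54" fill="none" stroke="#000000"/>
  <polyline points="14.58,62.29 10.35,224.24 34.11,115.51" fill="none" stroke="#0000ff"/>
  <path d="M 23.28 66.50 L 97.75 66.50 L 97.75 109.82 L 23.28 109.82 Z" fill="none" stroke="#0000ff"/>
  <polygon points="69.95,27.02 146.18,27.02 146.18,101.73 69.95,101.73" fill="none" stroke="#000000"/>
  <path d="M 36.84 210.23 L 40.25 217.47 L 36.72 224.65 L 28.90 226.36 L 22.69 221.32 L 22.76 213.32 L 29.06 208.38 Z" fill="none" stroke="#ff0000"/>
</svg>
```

; Generated by LaserGRBL
G21
G90
G00 X114.91 Y58.35
M4 S891
G1 X102.01 Y30.45 F848
G00 X14.58 Y177.70
M4 S416
G1 X10.35 Y15.75 F1552
G1 X34.11 Y124.48
G00 X23.28 Y173.49
M4 S416
G1 X97.75 Y173.49 F1552
G1 X97.75 Y130.17
G1 X23.28 Y130.17
G1 X23.28 Y173.49
G00 X69.95 Y212.97
M4 S891
G1 X146.18 Y212.97 F848
G1 X146.18 Y138.26
G1 X69.95 Y138.26
G1 X69.95 Y212.97
G00 X36.84 Y29.76
M4 S287
G1 X40.25 Y22.52 F2955
G1 X36.72 Y15.34
G1 X28.90 Y13.63
G1 X22.69 Y18.67
G1 X22.76 Y26.67
G1 X29.06 Y31.61
G1 X36.84 Y29.76
M5
G00 X0.00 Y0.00

1 u = 1 mm; y_m = 239.99 − y.

[1] `<path>` line segment, #000000→cut S891 F848: (114.91,58.35) → (102.01,30.45)

[2] `<polyline>` open polyline, #0000ff→score S416 F1552: (14.58,177.70) → (10.35,15.75) → (34.11,124.48)

[3] `<path>` rectangle, #0000ff→score S416 F1552: (23.28,173.49) → (97.75,173.49) → (97.75,130.17) → (23.28,130.17) → (23.28,173.49) (closed)

[4] `<polygon>` rectangle, #000000→cut S891 F848: (69.95,212.97) → (146.18,212.97) → (146.18,138.26) → (69.95,138.26) → (69.95,212.97) (closed)

[5] `<path>` regular polygon, #ff0000→engrave S287 F2955: (36.84,29.76) → (40.25,22.52) → (36.72,15.34) → (28.90,13.63) → (22.69,18.67) → (22.76,26.67) → (29.06,31.61) → (36.84,29.76) (closed)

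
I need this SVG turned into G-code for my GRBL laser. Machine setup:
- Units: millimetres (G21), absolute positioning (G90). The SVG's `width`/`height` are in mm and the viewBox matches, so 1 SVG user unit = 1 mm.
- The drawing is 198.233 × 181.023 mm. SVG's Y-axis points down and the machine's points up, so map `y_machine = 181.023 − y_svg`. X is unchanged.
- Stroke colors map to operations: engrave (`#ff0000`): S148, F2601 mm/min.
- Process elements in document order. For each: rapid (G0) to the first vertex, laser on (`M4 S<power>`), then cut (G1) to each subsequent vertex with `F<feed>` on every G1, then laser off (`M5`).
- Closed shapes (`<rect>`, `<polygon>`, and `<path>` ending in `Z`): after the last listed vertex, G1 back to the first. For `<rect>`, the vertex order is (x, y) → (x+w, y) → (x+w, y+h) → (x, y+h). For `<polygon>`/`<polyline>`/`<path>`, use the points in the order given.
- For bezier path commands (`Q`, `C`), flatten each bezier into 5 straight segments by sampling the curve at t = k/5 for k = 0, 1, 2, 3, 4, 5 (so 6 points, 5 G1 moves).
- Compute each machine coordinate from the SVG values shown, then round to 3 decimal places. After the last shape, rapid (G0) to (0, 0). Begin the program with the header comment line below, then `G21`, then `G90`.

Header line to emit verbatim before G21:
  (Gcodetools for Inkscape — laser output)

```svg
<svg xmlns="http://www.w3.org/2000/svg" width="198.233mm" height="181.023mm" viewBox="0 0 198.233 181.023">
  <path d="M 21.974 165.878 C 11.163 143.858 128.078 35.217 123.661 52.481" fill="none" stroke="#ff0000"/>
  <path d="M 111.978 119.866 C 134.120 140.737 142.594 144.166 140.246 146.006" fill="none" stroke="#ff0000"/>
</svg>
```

viewBox `0 0 198.233 181.023` with mm width/height → 1 unit = 1 mm. Flip: y_m = 181.023 − y_svg.

**Shape 1** — `<path>` cubic bezier, stroke `#ff0000` → engrave (S148, F2601). Control points (SVG): P0=(21.974,165.878), P1=(11.163,143.858), P2=(128.078,35.217), P3=(123.661,52.481); sampled at t=k/5. Machine vertices: (21.974,15.145) → (28.822,37.051) → (54.370,69.545) → (86.662,102.426) → (113.744,125.492) → (123.661,128.542). Open path.

**Shape 2** — `<path>` cubic bezier, stroke `#ff0000` → engrave (S148, F2601). Control points (SVG): P0=(111.978,119.866), P1=(134.120,140.737), P2=(142.594,144.166), P3=(140.246,146.006); sampled at t=k/5. Machine vertices: (111.978,61.157) → (123.646,50.601) → (132.170,43.469) → (137.687,39.002) → (140.333,36.439) → (140.246,35.017). Open path.

(Gcodetools for Inkscape — laser output)
G21
G90
G0 X21.974 Y15.145
M4 S148
G1 X28.822 Y37.051 F2601
G1 X54.370 Y69.545 F2601
G1 X86.662 Y102.426 F2601
G1 X113.744 Y125.492 F2601
G1 X123.661 Y128.542 F2601
M5
G0 X111.978 Y61.157
M4 S148
G1 X123.646 Y50.601 F2601
G1 X132.170 Y43.469 F2601
G1 X137.687 Y39.002 F2601
G1 X140.333 Y36.439 F2601
G1 X140.246 Y35.017 F2601
M5
G0 X0.000 Y0.000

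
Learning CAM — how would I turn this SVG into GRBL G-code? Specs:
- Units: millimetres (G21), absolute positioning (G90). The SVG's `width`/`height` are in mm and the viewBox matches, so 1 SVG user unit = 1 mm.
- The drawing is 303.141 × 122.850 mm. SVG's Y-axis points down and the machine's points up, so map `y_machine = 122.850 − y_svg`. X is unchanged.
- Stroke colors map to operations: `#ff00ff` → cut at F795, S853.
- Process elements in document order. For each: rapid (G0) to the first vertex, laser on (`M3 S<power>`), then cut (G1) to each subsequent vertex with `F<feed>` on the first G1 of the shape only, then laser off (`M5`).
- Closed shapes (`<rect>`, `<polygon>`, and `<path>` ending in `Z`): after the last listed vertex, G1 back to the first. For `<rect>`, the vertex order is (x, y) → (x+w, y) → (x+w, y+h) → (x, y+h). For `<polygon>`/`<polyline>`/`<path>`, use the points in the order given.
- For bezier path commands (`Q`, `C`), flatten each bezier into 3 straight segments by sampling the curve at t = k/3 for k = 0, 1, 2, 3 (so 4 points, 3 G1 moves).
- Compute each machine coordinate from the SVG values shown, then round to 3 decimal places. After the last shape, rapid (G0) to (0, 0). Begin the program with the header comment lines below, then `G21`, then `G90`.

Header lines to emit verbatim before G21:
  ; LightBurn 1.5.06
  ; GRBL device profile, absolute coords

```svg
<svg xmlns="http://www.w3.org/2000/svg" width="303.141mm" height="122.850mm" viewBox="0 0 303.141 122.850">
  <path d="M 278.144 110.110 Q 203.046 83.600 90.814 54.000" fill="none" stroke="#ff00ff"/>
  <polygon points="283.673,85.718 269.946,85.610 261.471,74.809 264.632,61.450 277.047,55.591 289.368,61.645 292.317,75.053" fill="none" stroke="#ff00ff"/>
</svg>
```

; LightBurn 1.5.06
; GRBL device profile, absolute coords
G21
G90
G0 X278.144 Y12.740
M3 S853
G1 X223.953 Y30.757 F795
G1 X161.509 Y49.460
G1 X90.814 Y68.850
M5
G0 X283.673 Y37.132
M3 S853
G1 X269.946 Y37.240 F795
G1 X261.471 Y48.041
G1 X264.632 Y61.400
G1 X277.047 Y67.259
G1 X289.368 Y61.205
G1 X292.317 Y47.797
G1 X283.673 Y37.132
M5
G0 X0.000 Y0.000

Since the viewBox matches the mm dimensions, user units are millimetres directly. The only transform is the Y-flip y_m = 122.850 − y_svg.

Shape 1 is a quadratic bezier drawn with `<path>`. Its stroke #ff00ff means cut at S853, F795. After flipping Y the toolpath is (278.144,12.740) → (223.953,30.757) → (161.509,49.460) → (90.814,68.850).

Shape 2 is a regular polygon drawn with `<polygon>`. Its stroke #ff00ff means cut at S853, F795. After flipping Y the toolpath is (283.673,37.132) → (269.946,37.240) → (261.471,48.041) → (264.632,61.400) → (277.047,67.259) → (289.368,61.205) → (292.317,47.797) → (283.673,37.132), returning to the start.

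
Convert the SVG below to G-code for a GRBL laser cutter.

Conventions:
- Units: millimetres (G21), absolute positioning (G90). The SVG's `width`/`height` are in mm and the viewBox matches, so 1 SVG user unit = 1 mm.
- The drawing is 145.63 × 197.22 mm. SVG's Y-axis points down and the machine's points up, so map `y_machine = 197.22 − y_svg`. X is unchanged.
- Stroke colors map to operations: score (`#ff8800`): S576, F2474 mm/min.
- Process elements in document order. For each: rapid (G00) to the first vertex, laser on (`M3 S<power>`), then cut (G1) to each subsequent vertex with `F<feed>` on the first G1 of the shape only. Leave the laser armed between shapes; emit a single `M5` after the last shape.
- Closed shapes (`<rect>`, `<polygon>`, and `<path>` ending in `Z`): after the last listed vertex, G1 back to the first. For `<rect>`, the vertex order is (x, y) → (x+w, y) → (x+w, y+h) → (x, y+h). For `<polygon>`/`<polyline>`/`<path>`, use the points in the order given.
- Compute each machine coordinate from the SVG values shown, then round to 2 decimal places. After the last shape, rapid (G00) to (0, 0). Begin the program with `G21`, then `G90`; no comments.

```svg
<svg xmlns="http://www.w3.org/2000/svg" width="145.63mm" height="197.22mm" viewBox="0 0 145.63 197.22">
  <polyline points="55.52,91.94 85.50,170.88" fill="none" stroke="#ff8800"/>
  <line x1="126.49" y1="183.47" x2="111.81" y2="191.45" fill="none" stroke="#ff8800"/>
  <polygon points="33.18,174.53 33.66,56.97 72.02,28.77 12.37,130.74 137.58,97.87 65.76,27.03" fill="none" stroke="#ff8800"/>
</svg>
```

G21
G90
G00 X55.52 Y105.28
M3 S576
G1 X85.50 Y26.34 F2474
G00 X126.49 Y13.75
M3 S576
G1 X111.81 Y5.77 F2474
G00 X33.18 Y22.69
M3 S576
G1 X33.66 Y140.25 F2474
G1 X72.02 Y168.45
G1 X12.37 Y66.48
G1 X137.58 Y99.35
G1 X65.76 Y170.19
G1 X33.18 Y22.69
M5
G00 X0.00 Y0.00

Since the viewBox matches the mm dimensions, user units are millimetres directly. The only transform is the Y-flip y_m = 197.22 − y_svg.

Shape 1 is a line segment drawn with `<polyline>`. Its stroke #ff8800 means score at S576, F2474. After flipping Y the toolpath is (55.52,105.28) → (85.50,26.34).

Shape 2 is a line segment drawn with `<line>`. Its stroke #ff8800 means score at S576, F2474. After flipping Y the toolpath is (126.49,13.75) → (111.81,5.77).

Shape 3 is a closed polygon drawn with `<polygon>`. Its stroke #ff8800 means score at S576, F2474. After flipping Y the toolpath is (33.18,22.69) → (33.66,140.25) → (72.02,168.45) → (12.37,66.48) → (137.58,99.35) → (65.76,170.19) → (33.18,22.69), returning to the start.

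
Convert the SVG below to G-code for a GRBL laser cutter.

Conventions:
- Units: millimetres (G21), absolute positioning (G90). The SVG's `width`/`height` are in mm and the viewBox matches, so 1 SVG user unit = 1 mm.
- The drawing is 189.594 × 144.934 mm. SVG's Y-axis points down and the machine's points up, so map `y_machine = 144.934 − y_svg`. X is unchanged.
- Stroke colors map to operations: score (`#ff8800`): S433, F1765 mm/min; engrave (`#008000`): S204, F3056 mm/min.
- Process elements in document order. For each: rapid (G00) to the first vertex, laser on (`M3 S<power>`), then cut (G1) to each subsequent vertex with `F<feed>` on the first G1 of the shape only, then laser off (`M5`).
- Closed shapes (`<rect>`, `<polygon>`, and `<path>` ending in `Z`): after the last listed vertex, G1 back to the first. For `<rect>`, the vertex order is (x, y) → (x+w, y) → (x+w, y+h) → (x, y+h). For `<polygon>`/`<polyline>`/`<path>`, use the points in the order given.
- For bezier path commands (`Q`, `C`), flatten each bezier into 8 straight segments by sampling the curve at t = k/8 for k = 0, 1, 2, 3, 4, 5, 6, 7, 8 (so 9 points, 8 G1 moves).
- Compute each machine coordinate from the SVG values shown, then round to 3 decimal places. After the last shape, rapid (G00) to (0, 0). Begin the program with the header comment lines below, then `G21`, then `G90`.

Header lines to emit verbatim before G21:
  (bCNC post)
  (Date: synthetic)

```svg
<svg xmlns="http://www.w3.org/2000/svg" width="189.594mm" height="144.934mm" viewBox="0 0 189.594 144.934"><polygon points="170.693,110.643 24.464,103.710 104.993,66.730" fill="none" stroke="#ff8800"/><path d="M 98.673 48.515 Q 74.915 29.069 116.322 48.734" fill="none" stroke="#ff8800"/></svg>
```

Since the viewBox matches the mm dimensions, user units are millimetres directly. The only transform is the Y-flip y_m = 144.934 − y_svg.

Shape 1 is a closed polygon drawn with `<polygon>`. Its stroke #ff8800 means score at S433, F1765. After flipping Y the toolpath is (170.693,34.291) → (24.464,41.224) → (104.993,78.204) → (170.693,34.291), returning to the start.

Shape 2 is a quadratic bezier drawn with `<path>`. Its stroke #ff8800 means score at S433, F1765. After flipping Y the toolpath is (98.673,96.419) → (93.752,100.669) → (90.867,103.698) → (90.018,105.504) → (91.206,106.087) → (94.431,105.449) → (99.691,103.588) → (106.988,100.505) → (116.322,96.200).

(bCNC post)
(Date: synthetic)
G21
G90
G00 X170.693 Y34.291
M3 S433
G1 X24.464 Y41.224 F1765
G1 X104.993 Y78.204
G1 X170.693 Y34.291
M5
G00 X98.673 Y96.419
M3 S433
G1 X93.752 Y100.669 F1765
G1 X90.867 Y103.698
G1 X90.018 Y105.504
G1 X91.206 Y106.087
G1 X94.431 Y105.449
G1 X99.691 Y103.588
G1 X106.988 Y100.505
G1 X116.322 Y96.200
M5
G00 X0.000 Y0.000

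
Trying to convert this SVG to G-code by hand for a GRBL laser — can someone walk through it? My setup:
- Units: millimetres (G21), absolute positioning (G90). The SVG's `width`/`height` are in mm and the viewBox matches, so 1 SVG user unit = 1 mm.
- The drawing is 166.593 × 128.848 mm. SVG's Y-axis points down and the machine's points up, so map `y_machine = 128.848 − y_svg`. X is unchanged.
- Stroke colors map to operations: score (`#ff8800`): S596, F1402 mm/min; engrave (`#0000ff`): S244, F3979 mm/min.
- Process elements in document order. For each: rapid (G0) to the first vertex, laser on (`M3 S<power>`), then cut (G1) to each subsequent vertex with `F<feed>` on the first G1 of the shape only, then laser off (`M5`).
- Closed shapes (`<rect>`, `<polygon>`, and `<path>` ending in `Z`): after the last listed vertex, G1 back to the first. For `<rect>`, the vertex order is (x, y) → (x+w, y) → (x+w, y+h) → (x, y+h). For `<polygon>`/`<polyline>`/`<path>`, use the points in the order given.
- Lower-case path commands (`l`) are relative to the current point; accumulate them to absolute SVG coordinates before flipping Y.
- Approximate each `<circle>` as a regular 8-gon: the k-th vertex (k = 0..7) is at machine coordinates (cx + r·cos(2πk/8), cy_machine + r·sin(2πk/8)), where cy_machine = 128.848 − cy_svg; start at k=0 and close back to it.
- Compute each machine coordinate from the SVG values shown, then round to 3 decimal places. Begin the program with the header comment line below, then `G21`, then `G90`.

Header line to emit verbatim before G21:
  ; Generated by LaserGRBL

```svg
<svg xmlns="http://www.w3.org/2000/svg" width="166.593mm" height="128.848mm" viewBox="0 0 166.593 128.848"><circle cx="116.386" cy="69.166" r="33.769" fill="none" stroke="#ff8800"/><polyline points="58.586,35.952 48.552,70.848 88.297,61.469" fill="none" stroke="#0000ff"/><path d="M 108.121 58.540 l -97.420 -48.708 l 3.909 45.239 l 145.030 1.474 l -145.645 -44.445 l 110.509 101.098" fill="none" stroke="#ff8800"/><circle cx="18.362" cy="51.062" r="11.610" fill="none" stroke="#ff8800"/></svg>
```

1 u = 1 mm; y_m = 128.848 − y.

[1] `<circle>` circle, #ff8800→score S596 F1402: (150.155,59.682) → (140.264,83.560) → (116.386,93.451) → (92.508,83.560) → (82.617,59.682) → (92.508,35.804) → (116.386,25.913) → (140.264,35.804) → (150.155,59.682) (closed)

[2] `<polyline>` open polyline, #0000ff→engrave S244 F3979: (58.586,92.896) → (48.552,58.000) → (88.297,67.379)

[3] `<path>` open polyline, #ff8800→score S596 F1402: (108.121,70.308) → (10.701,119.016) → (14.610,73.777) → (159.640,72.303) → (13.995,116.748) → (124.504,15.650)

[4] `<circle>` circle, #ff8800→score S596 F1402: (29.972,77.786) → (26.572,85.996) → (18.362,89.396) → (10.152,85.996) → (6.752,77.786) → (10.152,69.576) → (18.362,66.176) → (26.572,69.576) → (29.972,77.786) (closed)

; Generated by LaserGRBL
G21
G90
G0 X150.155 Y59.682
M3 S596
G1 X140.264 Y83.560 F1402
G1 X116.386 Y93.451
G1 X92.508 Y83.560
G1 X82.617 Y59.682
G1 X92.508 Y35.804
G1 X116.386 Y25.913
G1 X140.264 Y35.804
G1 X150.155 Y59.682
M5
G0 X58.586 Y92.896
M3 S244
G1 X48.552 Y58.000 F3979
G1 X88.297 Y67.379
M5
G0 X108.121 Y70.308
M3 S596
G1 X10.701 Y119.016 F1402
G1 X14.610 Y73.777
G1 X159.640 Y72.303
G1 X13.995 Y116.748
G1 X124.504 Y15.650
M5
G0 X29.972 Y77.786
M3 S596
G1 X26.572 Y85.996 F1402
G1 X18.362 Y89.396
G1 X10.152 Y85.996
G1 X6.752 Y77.786
G1 X10.152 Y69.576
G1 X18.362 Y66.176
G1 X26.572 Y69.576
G1 X29.972 Y77.786
M5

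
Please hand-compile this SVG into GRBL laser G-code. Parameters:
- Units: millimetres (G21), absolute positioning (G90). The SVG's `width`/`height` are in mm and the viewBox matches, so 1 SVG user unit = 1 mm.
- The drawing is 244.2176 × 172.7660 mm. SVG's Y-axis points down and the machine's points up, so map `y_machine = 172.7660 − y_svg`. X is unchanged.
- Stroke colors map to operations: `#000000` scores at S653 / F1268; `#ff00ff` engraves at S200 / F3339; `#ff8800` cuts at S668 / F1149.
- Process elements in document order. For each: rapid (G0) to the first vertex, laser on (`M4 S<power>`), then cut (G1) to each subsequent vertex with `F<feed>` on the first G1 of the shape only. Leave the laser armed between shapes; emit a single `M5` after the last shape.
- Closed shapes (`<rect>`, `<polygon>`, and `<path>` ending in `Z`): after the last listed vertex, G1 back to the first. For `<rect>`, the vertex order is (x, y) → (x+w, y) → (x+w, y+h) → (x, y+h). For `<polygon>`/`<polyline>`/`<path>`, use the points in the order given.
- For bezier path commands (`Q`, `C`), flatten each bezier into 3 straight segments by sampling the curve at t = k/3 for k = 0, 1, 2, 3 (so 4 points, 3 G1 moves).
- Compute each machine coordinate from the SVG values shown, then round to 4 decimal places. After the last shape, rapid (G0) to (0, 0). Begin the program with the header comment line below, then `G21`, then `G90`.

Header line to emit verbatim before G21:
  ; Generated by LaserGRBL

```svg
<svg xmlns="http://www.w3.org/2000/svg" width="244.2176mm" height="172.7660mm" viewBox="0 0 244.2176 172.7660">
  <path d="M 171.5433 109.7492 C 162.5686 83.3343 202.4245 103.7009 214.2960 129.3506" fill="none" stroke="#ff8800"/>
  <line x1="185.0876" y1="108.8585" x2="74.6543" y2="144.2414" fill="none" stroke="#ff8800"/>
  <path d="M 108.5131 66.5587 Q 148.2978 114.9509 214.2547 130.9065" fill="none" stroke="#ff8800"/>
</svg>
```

; Generated by LaserGRBL
G21
G90
G0 X171.5433 Y63.0168
M4 S668
G1 X176.0005 Y75.3748 F1149
G1 X195.9414 Y65.7671
G1 X214.2960 Y43.4154
G0 X185.0876 Y63.9075
M4 S668
G1 X74.6543 Y28.5246 F1149
G0 X108.5131 Y106.2073
M4 S668
G1 X137.9443 Y77.5499 F1149
G1 X173.1915 Y56.1006
G1 X214.2547 Y41.8595
M5
G0 X0.0000 Y0.0000

Since the viewBox matches the mm dimensions, user units are millimetres directly. The only transform is the Y-flip y_m = 172.7660 − y_svg.

Shape 1 is a cubic bezier drawn with `<path>`. Its stroke #ff8800 means cut at S668, F1149. After flipping Y the toolpath is (171.5433,63.0168) → (176.0005,75.3748) → (195.9414,65.7671) → (214.2960,43.4154).

Shape 2 is a line segment drawn with `<line>`. Its stroke #ff8800 means cut at S668, F1149. After flipping Y the toolpath is (185.0876,63.9075) → (74.6543,28.5246).

Shape 3 is a quadratic bezier drawn with `<path>`. Its stroke #ff8800 means cut at S668, F1149. After flipping Y the toolpath is (108.5131,106.2073) → (137.9443,77.5499) → (173.1915,56.1006) → (214.2547,41.8595).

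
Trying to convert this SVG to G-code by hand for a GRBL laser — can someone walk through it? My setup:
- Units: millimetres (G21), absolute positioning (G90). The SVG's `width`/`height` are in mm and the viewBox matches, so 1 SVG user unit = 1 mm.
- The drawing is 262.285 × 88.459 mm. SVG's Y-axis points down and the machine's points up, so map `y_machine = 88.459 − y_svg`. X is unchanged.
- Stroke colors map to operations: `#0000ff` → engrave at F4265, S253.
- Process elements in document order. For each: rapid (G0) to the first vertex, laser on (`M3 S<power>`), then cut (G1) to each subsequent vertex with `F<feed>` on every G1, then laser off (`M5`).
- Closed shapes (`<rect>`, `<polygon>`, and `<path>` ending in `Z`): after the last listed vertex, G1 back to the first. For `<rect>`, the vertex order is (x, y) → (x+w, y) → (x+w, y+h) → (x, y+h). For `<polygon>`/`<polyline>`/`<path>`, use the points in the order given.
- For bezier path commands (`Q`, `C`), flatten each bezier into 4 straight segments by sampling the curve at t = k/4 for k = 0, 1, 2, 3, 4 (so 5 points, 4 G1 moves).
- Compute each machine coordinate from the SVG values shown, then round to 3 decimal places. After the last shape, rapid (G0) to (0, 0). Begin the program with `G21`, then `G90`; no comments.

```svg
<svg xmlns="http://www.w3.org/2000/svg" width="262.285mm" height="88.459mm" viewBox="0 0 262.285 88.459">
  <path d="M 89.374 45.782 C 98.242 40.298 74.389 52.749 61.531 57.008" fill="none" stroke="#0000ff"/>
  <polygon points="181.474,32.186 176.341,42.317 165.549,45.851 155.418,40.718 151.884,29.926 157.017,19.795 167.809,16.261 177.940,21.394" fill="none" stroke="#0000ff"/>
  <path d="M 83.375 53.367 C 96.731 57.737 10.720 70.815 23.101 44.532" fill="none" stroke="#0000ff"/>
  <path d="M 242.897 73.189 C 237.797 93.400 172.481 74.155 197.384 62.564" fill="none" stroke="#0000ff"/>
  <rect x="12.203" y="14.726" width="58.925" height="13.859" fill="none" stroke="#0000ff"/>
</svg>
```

1 u = 1 mm; y_m = 88.459 − y.

[1] `<path>` cubic bezier, #0000ff→engrave S253 F4265: (89.374,42.677) → (90.573,43.835) → (83.600,40.718) → (72.553,35.773) → (61.531,31.451)

[2] `<polygon>` regular polygon, #0000ff→engrave S253 F4265: (181.474,56.273) → (176.341,46.142) → (165.549,42.608) → (155.418,47.741) → (151.884,58.533) → (157.017,68.664) → (167.809,72.198) → (177.940,67.065) → (181.474,56.273) (closed)

[3] `<path>` cubic bezier, #0000ff→engrave S253 F4265: (83.375,35.092) → (77.851,30.933) → (53.604,28.015) → (29.174,30.844) → (23.101,43.927)

[4] `<path>` cubic bezier, #0000ff→engrave S253 F4265: (242.897,15.270) → (230.132,6.774) → (208.889,8.657) → (193.272,16.503) → (197.384,25.895)

[5] `<rect>` rectangle, #0000ff→engrave S253 F4265: (12.203,73.733) → (71.128,73.733) → (71.128,59.874) → (12.203,59.874) → (12.203,73.733) (closed)

G21
G90
G0 X89.374 Y42.677
M3 S253
G1 X90.573 Y43.835 F4265
G1 X83.600 Y40.718 F4265
G1 X72.553 Y35.773 F4265
G1 X61.531 Y31.451 F4265
M5
G0 X181.474 Y56.273
M3 S253
G1 X176.341 Y46.142 F4265
G1 X165.549 Y42.608 F4265
G1 X155.418 Y47.741 F4265
G1 X151.884 Y58.533 F4265
G1 X157.017 Y68.664 F4265
G1 X167.809 Y72.198 F4265
G1 X177.940 Y67.065 F4265
G1 X181.474 Y56.273 F4265
M5
G0 X83.375 Y35.092
M3 S253
G1 X77.851 Y30.933 F4265
G1 X53.604 Y28.015 F4265
G1 X29.174 Y30.844 F4265
G1 X23.101 Y43.927 F4265
M5
G0 X242.897 Y15.270
M3 S253
G1 X230.132 Y6.774 F4265
G1 X208.889 Y8.657 F4265
G1 X193.272 Y16.503 F4265
G1 X197.384 Y25.895 F4265
M5
G0 X12.203 Y73.733
M3 S253
G1 X71.128 Y73.733 F4265
G1 X71.128 Y59.874 F4265
G1 X12.203 Y59.874 F4265
G1 X12.203 Y73.733 F4265
M5
G0 X0.000 Y0.000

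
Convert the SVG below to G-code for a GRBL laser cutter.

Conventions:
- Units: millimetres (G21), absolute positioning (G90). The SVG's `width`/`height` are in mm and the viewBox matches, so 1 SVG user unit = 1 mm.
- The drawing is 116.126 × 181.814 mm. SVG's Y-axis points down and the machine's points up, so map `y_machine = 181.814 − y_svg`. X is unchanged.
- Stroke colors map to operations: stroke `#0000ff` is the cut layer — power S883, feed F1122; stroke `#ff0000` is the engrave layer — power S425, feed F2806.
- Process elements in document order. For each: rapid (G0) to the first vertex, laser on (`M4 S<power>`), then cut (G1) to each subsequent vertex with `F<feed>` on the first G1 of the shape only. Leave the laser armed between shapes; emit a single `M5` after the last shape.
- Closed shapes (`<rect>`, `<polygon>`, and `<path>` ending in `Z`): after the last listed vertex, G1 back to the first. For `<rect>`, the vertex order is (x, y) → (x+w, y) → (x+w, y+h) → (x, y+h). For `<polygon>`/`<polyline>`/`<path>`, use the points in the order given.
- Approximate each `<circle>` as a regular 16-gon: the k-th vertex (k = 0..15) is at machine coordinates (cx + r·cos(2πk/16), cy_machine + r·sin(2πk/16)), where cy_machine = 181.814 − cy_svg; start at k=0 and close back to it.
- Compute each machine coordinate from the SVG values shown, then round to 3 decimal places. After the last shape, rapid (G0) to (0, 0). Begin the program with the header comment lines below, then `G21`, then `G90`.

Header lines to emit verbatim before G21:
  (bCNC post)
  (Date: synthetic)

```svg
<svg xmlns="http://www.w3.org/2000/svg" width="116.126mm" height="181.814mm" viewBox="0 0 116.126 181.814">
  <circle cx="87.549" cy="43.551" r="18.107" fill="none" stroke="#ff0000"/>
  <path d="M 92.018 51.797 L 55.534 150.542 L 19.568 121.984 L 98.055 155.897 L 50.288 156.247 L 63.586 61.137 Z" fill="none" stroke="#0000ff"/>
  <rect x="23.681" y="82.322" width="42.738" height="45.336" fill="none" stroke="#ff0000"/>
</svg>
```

(bCNC post)
(Date: synthetic)
G21
G90
G0 X105.656 Y138.263
M4 S425
G1 X104.278 Y145.192 F2806
G1 X100.353 Y151.067
G1 X94.478 Y154.992
G1 X87.549 Y156.370
G1 X80.620 Y154.992
G1 X74.745 Y151.067
G1 X70.820 Y145.192
G1 X69.442 Y138.263
G1 X70.820 Y131.334
G1 X74.745 Y125.459
G1 X80.620 Y121.534
G1 X87.549 Y120.156
G1 X94.478 Y121.534
G1 X100.353 Y125.459
G1 X104.278 Y131.334
G1 X105.656 Y138.263
G0 X92.018 Y130.017
M4 S883
G1 X55.534 Y31.272 F1122
G1 X19.568 Y59.830
G1 X98.055 Y25.917
G1 X50.288 Y25.567
G1 X63.586 Y120.677
G1 X92.018 Y130.017
G0 X23.681 Y99.492
M4 S425
G1 X66.419 Y99.492 F2806
G1 X66.419 Y54.156
G1 X23.681 Y54.156
G1 X23.681 Y99.492
M5
G0 X0.000 Y0.000

viewBox `0 0 116.126 181.814` with mm width/height → 1 unit = 1 mm. Flip: y_m = 181.814 − y_svg.

**Shape 1** — `<circle>` circle, stroke `#ff0000` → engrave (S425, F2806). Machine vertices: (105.656,138.263) → (104.278,145.192) → (100.353,151.067) → (94.478,154.992) → (87.549,156.370) → (80.620,154.992) → (74.745,151.067) → (70.820,145.192) → (69.442,138.263) → (70.820,131.334) → (74.745,125.459) → (80.620,121.534) → (87.549,120.156) → (94.478,121.534) → (100.353,125.459) → (104.278,131.334) → (105.656,138.263). Closed: final G1 returns to the first vertex.

**Shape 2** — `<path>` closed polygon, stroke `#0000ff` → cut (S883, F1122). Machine vertices: (92.018,130.017) → (55.534,31.272) → (19.568,59.830) → (98.055,25.917) → (50.288,25.567) → (63.586,120.677) → (92.018,130.017). Closed: final G1 returns to the first vertex.

**Shape 3** — `<rect>` rectangle, stroke `#ff0000` → engrave (S425, F2806). Machine vertices: (23.681,99.492) → (66.419,99.492) → (66.419,54.156) → (23.681,54.156) → (23.681,99.492). Closed: final G1 returns to the first vertex.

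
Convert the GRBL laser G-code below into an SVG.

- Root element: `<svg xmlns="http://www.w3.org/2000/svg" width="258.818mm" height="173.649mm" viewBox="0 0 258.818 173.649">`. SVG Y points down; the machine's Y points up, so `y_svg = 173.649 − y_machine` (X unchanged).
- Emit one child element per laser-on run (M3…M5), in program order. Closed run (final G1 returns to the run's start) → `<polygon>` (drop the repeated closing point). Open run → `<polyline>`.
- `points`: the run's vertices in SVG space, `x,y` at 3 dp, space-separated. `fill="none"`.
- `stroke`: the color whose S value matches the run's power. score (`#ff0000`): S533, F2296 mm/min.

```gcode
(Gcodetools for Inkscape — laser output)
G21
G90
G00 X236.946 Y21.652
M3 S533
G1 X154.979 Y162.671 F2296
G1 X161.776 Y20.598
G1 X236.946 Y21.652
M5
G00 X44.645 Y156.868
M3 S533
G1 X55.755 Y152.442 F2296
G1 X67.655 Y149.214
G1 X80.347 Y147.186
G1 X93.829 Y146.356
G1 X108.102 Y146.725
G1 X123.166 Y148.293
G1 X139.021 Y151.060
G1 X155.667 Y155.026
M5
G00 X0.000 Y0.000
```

Each laser-on run becomes one SVG element. Flip Y back into SVG space with y_svg = 173.649 − y_machine. Every run uses S533, so all elements get stroke `#ff0000` (score).

Run 1: The run returns to its start, so emit a `<polygon>` with points (Y-flipped): 236.946,151.997 154.979,10.978 161.776,153.051.

Run 2: The run is open, so emit a `<polyline>` with points (Y-flipped): 44.645,16.781 55.755,21.207 67.655,24.435 80.347,26.463 93.829,27.293 108.102,26.924 123.166,25.356 139.021,22.589 155.667,18.623.

<svg xmlns="http://www.w3.org/2000/svg" width="258.818mm" height="173.649mm" viewBox="0 0 258.818 173.649">
  <polygon points="236.946,151.997 154.979,10.978 161.776,153.051" fill="none" stroke="#ff0000"/>
  <polyline points="44.645,16.781 55.755,21.207 67.655,24.435 80.347,26.463 93.829,27.293 108.102,26.924 123.166,25.356 139.021,22.589 155.667,18.623" fill="none" stroke="#ff0000"/>
</svg>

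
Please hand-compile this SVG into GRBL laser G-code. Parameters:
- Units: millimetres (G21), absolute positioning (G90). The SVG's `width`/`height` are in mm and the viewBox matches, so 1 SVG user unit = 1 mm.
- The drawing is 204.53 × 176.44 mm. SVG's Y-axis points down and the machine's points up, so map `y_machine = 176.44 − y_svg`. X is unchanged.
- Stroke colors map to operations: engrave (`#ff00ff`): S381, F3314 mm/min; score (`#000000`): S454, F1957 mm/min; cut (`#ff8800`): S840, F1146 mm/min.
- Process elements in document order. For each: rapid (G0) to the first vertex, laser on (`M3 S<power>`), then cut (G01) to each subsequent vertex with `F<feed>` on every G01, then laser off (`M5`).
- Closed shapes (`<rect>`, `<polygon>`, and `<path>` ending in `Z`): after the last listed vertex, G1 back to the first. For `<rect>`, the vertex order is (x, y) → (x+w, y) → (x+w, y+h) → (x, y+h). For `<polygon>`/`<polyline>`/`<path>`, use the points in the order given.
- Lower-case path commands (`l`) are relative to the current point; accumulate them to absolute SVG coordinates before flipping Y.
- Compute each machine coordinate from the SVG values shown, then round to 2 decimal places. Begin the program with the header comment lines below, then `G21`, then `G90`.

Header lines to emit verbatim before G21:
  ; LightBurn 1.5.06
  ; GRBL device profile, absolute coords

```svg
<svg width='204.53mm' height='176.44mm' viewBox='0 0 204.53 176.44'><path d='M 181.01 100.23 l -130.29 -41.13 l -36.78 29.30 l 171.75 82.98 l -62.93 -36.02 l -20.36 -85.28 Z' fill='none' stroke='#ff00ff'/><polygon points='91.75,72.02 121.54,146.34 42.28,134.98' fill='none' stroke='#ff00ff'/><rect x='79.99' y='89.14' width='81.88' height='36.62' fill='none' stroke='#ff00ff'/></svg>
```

1 u = 1 mm; y_m = 176.44 − y.

[1] `<path>` closed polygon, #ff00ff→engrave S381 F3314: (181.01,76.21) → (50.72,117.34) → (13.94,88.04) → (185.69,5.06) → (122.76,41.08) → (102.40,126.36) → (181.01,76.21) (closed)

[2] `<polygon>` regular polygon, #ff00ff→engrave S381 F3314: (91.75,104.42) → (121.54,30.10) → (42.28,41.46) → (91.75,104.42) (closed)

[3] `<rect>` rectangle, #ff00ff→engrave S381 F3314: (79.99,87.30) → (161.87,87.30) → (161.87,50.68) → (79.99,50.68) → (79.99,87.30) (closed)

; LightBurn 1.5.06
; GRBL device profile, absolute coords
G21
G90
G0 X181.01 Y76.21
M3 S381
G01 X50.72 Y117.34 F3314
G01 X13.94 Y88.04 F3314
G01 X185.69 Y5.06 F3314
G01 X122.76 Y41.08 F3314
G01 X102.40 Y126.36 F3314
G01 X181.01 Y76.21 F3314
M5
G0 X91.75 Y104.42
M3 S381
G01 X121.54 Y30.10 F3314
G01 X42.28 Y41.46 F3314
G01 X91.75 Y104.42 F3314
M5
G0 X79.99 Y87.30
M3 S381
G01 X161.87 Y87.30 F3314
G01 X161.87 Y50.68 F3314
G01 X79.99 Y50.68 F3314
G01 X79.99 Y87.30 F3314
M5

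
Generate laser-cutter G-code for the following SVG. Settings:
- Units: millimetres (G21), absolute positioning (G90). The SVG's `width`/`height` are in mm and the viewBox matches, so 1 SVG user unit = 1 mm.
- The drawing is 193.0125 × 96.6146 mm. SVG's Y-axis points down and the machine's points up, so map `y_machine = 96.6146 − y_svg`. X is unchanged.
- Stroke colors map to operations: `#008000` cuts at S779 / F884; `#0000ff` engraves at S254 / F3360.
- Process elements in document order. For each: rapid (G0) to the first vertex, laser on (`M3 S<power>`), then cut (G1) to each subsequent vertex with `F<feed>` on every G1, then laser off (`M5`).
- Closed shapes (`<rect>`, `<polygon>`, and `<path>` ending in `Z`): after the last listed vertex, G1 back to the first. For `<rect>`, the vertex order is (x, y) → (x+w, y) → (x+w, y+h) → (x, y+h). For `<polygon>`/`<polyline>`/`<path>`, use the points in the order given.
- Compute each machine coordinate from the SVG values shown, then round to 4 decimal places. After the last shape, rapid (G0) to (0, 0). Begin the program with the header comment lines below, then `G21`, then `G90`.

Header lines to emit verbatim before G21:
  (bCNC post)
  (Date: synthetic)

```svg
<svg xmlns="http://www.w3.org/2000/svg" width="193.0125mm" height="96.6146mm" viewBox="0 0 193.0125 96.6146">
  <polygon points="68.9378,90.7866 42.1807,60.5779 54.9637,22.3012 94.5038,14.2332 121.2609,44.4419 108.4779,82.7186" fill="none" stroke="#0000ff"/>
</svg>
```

1 u = 1 mm; y_m = 96.6146 − y.

[1] `<polygon>` regular polygon, #0000ff→engrave S254 F3360: (68.9378,5.8280) → (42.1807,36.0367) → (54.9637,74.3134) → (94.5038,82.3814) → (121.2609,52.1727) → (108.4779,13.8960) → (68.9378,5.8280) (closed)

(bCNC post)
(Date: synthetic)
G21
G90
G0 X68.9378 Y5.8280
M3 S254
G1 X42.1807 Y36.0367 F3360
G1 X54.9637 Y74.3134 F3360
G1 X94.5038 Y82.3814 F3360
G1 X121.2609 Y52.1727 F3360
G1 X108.4779 Y13.8960 F3360
G1 X68.9378 Y5.8280 F3360
M5
G0 X0.0000 Y0.0000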